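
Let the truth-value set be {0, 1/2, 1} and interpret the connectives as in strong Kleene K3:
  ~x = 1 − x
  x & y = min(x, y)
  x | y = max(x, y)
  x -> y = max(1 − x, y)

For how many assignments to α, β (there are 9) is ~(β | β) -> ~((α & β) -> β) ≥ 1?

α = 0, β = 0 ↦ 0  <
α = 0, β = 1/2 ↦ 1/2  <
α = 0, β = 1 ↦ 1  ≥
α = 1/2, β = 0 ↦ 0  <
α = 1/2, β = 1/2 ↦ 1/2  <
α = 1/2, β = 1 ↦ 1  ≥
α = 1, β = 0 ↦ 0  <
α = 1, β = 1/2 ↦ 1/2  <
α = 1, β = 1 ↦ 1  ≥
So 3 of the 9 assignments meet the threshold.

3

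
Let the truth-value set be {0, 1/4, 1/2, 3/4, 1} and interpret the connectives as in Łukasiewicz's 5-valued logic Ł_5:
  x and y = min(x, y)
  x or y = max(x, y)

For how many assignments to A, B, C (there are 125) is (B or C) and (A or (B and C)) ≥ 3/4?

value 1: 13 assignments (counts)
value 3/4: 31 assignments (counts)
value 1/2: 37 assignments
value 1/4: 31 assignments
value 0: 13 assignments
So 44 of the 125 assignments meet the threshold.

44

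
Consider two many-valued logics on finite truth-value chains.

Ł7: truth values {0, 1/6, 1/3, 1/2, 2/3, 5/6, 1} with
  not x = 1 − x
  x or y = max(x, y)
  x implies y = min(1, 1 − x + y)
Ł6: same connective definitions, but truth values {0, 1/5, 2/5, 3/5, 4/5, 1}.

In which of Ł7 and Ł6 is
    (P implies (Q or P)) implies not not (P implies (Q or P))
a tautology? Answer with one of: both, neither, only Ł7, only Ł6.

both

In Ł7: every assignment gives 1 — tautology.
In Ł6: every assignment gives 1 — tautology.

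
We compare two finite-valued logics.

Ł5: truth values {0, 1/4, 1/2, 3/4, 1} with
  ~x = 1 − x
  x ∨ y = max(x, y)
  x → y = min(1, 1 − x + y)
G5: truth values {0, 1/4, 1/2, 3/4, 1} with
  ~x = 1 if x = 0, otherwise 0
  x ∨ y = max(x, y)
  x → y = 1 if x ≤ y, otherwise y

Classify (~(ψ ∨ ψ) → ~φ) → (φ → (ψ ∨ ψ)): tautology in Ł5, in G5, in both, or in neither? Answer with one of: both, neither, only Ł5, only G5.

only Ł5

In Ł5: every assignment gives 1 — tautology.
In G5: at φ = 1/2, ψ = 1/4 the value is 1/4 — not a tautology.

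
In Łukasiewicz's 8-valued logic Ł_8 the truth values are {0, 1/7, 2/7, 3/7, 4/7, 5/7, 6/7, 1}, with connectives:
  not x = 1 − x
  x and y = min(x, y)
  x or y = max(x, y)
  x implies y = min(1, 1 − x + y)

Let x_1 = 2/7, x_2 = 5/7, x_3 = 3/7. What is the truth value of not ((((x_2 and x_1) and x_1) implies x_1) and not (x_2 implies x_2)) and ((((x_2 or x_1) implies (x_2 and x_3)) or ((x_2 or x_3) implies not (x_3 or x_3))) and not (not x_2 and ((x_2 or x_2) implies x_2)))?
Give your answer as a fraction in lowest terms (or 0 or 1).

x_2 and x_1 = 5/7 and 2/7 = 2/7
(x_2 and x_1) and x_1 = 2/7 and 2/7 = 2/7
((x_2 and x_1) and x_1) implies x_1 = 2/7 implies 2/7 = 1
x_2 implies x_2 = 5/7 implies 5/7 = 1
not (x_2 implies x_2) = not 1 = 0
(((x_2 and x_1) and x_1) implies x_1) and not (x_2 implies x_2) = 1 and 0 = 0
not ((((x_2 and x_1) and x_1) implies x_1) and not (x_2 implies x_2)) = not 0 = 1
x_2 or x_1 = 5/7 or 2/7 = 5/7
x_2 and x_3 = 5/7 and 3/7 = 3/7
(x_2 or x_1) implies (x_2 and x_3) = 5/7 implies 3/7 = 5/7
x_2 or x_3 = 5/7 or 3/7 = 5/7
x_3 or x_3 = 3/7 or 3/7 = 3/7
not (x_3 or x_3) = not 3/7 = 4/7
(x_2 or x_3) implies not (x_3 or x_3) = 5/7 implies 4/7 = 6/7
((x_2 or x_1) implies (x_2 and x_3)) or ((x_2 or x_3) implies not (x_3 or x_3)) = 5/7 or 6/7 = 6/7
not x_2 = not 5/7 = 2/7
x_2 or x_2 = 5/7 or 5/7 = 5/7
(x_2 or x_2) implies x_2 = 5/7 implies 5/7 = 1
not x_2 and ((x_2 or x_2) implies x_2) = 2/7 and 1 = 2/7
not (not x_2 and ((x_2 or x_2) implies x_2)) = not 2/7 = 5/7
(((x_2 or x_1) implies (x_2 and x_3)) or ((x_2 or x_3) implies not (x_3 or x_3))) and not (not x_2 and ((x_2 or x_2) implies x_2)) = 6/7 and 5/7 = 5/7
not ((((x_2 and x_1) and x_1) implies x_1) and not (x_2 implies x_2)) and ((((x_2 or x_1) implies (x_2 and x_3)) or ((x_2 or x_3) implies not (x_3 or x_3))) and not (not x_2 and ((x_2 or x_2) implies x_2))) = 1 and 5/7 = 5/7

5/7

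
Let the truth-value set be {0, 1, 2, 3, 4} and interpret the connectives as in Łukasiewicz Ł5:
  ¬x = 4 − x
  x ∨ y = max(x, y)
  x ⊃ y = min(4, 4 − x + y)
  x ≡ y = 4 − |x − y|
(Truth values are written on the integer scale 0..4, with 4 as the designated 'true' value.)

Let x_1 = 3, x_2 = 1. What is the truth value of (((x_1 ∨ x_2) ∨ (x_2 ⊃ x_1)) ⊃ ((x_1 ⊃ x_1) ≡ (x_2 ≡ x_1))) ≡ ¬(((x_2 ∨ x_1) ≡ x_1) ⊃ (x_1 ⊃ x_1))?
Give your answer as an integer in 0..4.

x_1 ∨ x_2 = 3 ∨ 1 = 3
x_2 ⊃ x_1 = 1 ⊃ 3 = 4
(x_1 ∨ x_2) ∨ (x_2 ⊃ x_1) = 3 ∨ 4 = 4
x_1 ⊃ x_1 = 3 ⊃ 3 = 4
x_2 ≡ x_1 = 1 ≡ 3 = 2
(x_1 ⊃ x_1) ≡ (x_2 ≡ x_1) = 4 ≡ 2 = 2
((x_1 ∨ x_2) ∨ (x_2 ⊃ x_1)) ⊃ ((x_1 ⊃ x_1) ≡ (x_2 ≡ x_1)) = 4 ⊃ 2 = 2
x_2 ∨ x_1 = 1 ∨ 3 = 3
(x_2 ∨ x_1) ≡ x_1 = 3 ≡ 3 = 4
x_1 ⊃ x_1 = 3 ⊃ 3 = 4
((x_2 ∨ x_1) ≡ x_1) ⊃ (x_1 ⊃ x_1) = 4 ⊃ 4 = 4
¬(((x_2 ∨ x_1) ≡ x_1) ⊃ (x_1 ⊃ x_1)) = ¬4 = 0
(((x_1 ∨ x_2) ∨ (x_2 ⊃ x_1)) ⊃ ((x_1 ⊃ x_1) ≡ (x_2 ≡ x_1))) ≡ ¬(((x_2 ∨ x_1) ≡ x_1) ⊃ (x_1 ⊃ x_1)) = 2 ≡ 0 = 2

2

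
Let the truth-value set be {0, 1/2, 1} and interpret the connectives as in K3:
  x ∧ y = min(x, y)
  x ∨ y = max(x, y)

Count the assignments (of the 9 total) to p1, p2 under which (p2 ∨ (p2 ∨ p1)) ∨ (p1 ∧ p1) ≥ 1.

5

p1 = 0, p2 = 0 ↦ 0  <
p1 = 0, p2 = 1/2 ↦ 1/2  <
p1 = 0, p2 = 1 ↦ 1  ≥
p1 = 1/2, p2 = 0 ↦ 1/2  <
p1 = 1/2, p2 = 1/2 ↦ 1/2  <
p1 = 1/2, p2 = 1 ↦ 1  ≥
p1 = 1, p2 = 0 ↦ 1  ≥
p1 = 1, p2 = 1/2 ↦ 1  ≥
p1 = 1, p2 = 1 ↦ 1  ≥
So 5 of the 9 assignments meet the threshold.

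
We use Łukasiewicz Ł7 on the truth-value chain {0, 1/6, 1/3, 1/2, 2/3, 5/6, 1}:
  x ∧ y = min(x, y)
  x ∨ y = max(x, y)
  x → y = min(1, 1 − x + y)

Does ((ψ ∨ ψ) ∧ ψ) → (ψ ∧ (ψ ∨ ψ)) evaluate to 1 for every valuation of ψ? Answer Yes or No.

Yes

ψ = 0 ↦ 1
ψ = 1/6 ↦ 1
ψ = 1/3 ↦ 1
ψ = 1/2 ↦ 1
ψ = 2/3 ↦ 1
ψ = 5/6 ↦ 1
ψ = 1 ↦ 1
Every assignment gives a value ≥ 1.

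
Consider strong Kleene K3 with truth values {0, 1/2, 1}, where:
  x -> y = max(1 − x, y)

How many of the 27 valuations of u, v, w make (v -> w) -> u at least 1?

value 1: 11 assignments (counts)
value 1/2: 11 assignments
value 0: 5 assignments
So 11 of the 27 assignments meet the threshold.

11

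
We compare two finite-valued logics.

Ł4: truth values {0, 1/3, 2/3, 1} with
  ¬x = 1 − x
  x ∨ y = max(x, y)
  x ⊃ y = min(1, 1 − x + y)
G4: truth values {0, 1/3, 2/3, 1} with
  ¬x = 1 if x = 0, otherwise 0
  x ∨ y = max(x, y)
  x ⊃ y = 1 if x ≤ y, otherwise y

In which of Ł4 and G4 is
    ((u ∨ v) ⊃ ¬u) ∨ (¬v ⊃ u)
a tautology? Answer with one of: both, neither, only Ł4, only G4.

neither

In Ł4: at u = 2/3, v = 0 the value is 2/3 — not a tautology.
In G4: at u = 1/3, v = 0 the value is 1/3 — not a tautology.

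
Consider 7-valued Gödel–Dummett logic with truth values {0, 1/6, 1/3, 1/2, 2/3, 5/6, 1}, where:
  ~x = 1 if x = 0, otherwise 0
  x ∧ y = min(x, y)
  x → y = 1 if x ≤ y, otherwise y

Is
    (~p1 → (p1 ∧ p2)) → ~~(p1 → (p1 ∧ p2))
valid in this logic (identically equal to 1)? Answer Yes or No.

Counterexample: take p1 = 1/6, p2 = 0.
~p1 = ~1/6 = 0
p1 ∧ p2 = 1/6 ∧ 0 = 0
~p1 → (p1 ∧ p2) = 0 → 0 = 1
p1 ∧ p2 = 1/6 ∧ 0 = 0
p1 → (p1 ∧ p2) = 1/6 → 0 = 0
~(p1 → (p1 ∧ p2)) = ~0 = 1
~~(p1 → (p1 ∧ p2)) = ~1 = 0
(~p1 → (p1 ∧ p2)) → ~~(p1 → (p1 ∧ p2)) = 1 → 0 = 0
This gives 0 ≠ 1.

No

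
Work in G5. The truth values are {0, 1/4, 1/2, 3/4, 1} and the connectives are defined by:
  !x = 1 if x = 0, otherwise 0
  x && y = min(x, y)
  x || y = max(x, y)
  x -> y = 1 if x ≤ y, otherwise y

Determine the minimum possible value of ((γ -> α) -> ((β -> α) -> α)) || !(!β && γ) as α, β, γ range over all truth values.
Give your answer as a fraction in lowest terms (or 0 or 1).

Take α = 1/4, β = 0, γ = 1/4:
γ -> α = 1/4 -> 1/4 = 1
β -> α = 0 -> 1/4 = 1
(β -> α) -> α = 1 -> 1/4 = 1/4
(γ -> α) -> ((β -> α) -> α) = 1 -> 1/4 = 1/4
!β = !0 = 1
!β && γ = 1 && 1/4 = 1/4
!(!β && γ) = !1/4 = 0
((γ -> α) -> ((β -> α) -> α)) || !(!β && γ) = 1/4 || 0 = 1/4
No assignment yields a value below 1/4, so this is the minimum.

1/4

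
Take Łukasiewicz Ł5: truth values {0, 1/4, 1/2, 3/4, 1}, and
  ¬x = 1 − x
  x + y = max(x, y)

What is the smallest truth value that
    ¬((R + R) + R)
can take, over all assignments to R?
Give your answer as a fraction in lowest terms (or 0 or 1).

Take R = 1:
R + R = 1 + 1 = 1
(R + R) + R = 1 + 1 = 1
¬((R + R) + R) = ¬1 = 0
No assignment yields a value below 0, so this is the minimum.

0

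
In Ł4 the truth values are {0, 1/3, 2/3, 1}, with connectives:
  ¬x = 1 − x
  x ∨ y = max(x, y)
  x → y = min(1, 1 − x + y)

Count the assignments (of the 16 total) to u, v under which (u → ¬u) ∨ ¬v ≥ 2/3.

u = 0, v = 0 ↦ 1  ≥
u = 0, v = 1/3 ↦ 1  ≥
u = 0, v = 2/3 ↦ 1  ≥
u = 0, v = 1 ↦ 1  ≥
u = 1/3, v = 0 ↦ 1  ≥
u = 1/3, v = 1/3 ↦ 1  ≥
u = 1/3, v = 2/3 ↦ 1  ≥
u = 1/3, v = 1 ↦ 1  ≥
u = 2/3, v = 0 ↦ 1  ≥
u = 2/3, v = 1/3 ↦ 2/3  ≥
u = 2/3, v = 2/3 ↦ 2/3  ≥
u = 2/3, v = 1 ↦ 2/3  ≥
u = 1, v = 0 ↦ 1  ≥
u = 1, v = 1/3 ↦ 2/3  ≥
u = 1, v = 2/3 ↦ 1/3  <
u = 1, v = 1 ↦ 0  <
So 14 of the 16 assignments meet the threshold.

14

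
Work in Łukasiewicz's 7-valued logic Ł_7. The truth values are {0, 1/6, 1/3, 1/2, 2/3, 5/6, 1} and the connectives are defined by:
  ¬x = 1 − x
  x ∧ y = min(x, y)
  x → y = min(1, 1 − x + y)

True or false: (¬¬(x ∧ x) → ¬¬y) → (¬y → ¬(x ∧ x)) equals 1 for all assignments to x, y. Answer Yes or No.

At x = 0, y = 1/6, for instance:
x ∧ x = 0 ∧ 0 = 0
¬(x ∧ x) = ¬0 = 1
¬¬(x ∧ x) = ¬1 = 0
¬y = ¬1/6 = 5/6
¬¬y = ¬5/6 = 1/6
¬¬(x ∧ x) → ¬¬y = 0 → 1/6 = 1
¬y → ¬(x ∧ x) = 5/6 → 1 = 1
(¬¬(x ∧ x) → ¬¬y) → (¬y → ¬(x ∧ x)) = 1 → 1 = 1
and checking the remaining 48 assignments likewise gives ≥ 1 in every case.

Yes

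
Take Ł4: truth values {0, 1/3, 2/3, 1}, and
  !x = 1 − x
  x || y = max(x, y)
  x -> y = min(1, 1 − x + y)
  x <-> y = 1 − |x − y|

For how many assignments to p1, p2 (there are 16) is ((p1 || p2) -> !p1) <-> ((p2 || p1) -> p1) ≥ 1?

p1 = 0, p2 = 0 ↦ 1  ≥
p1 = 0, p2 = 1/3 ↦ 2/3  <
p1 = 0, p2 = 2/3 ↦ 1/3  <
p1 = 0, p2 = 1 ↦ 0  <
p1 = 1/3, p2 = 0 ↦ 1  ≥
p1 = 1/3, p2 = 1/3 ↦ 1  ≥
p1 = 1/3, p2 = 2/3 ↦ 2/3  <
p1 = 1/3, p2 = 1 ↦ 2/3  <
p1 = 2/3, p2 = 0 ↦ 2/3  <
p1 = 2/3, p2 = 1/3 ↦ 2/3  <
p1 = 2/3, p2 = 2/3 ↦ 2/3  <
p1 = 2/3, p2 = 1 ↦ 2/3  <
p1 = 1, p2 = 0 ↦ 0  <
p1 = 1, p2 = 1/3 ↦ 0  <
p1 = 1, p2 = 2/3 ↦ 0  <
p1 = 1, p2 = 1 ↦ 0  <
So 3 of the 16 assignments meet the threshold.

3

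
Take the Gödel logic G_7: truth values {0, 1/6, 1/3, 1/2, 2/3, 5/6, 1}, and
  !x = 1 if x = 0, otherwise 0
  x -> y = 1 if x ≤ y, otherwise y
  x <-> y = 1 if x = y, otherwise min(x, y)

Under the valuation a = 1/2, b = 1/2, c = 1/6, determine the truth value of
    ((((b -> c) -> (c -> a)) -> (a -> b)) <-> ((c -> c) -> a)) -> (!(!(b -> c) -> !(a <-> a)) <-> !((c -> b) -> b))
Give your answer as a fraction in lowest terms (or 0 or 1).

1

b -> c = 1/2 -> 1/6 = 1/6
c -> a = 1/6 -> 1/2 = 1
(b -> c) -> (c -> a) = 1/6 -> 1 = 1
a -> b = 1/2 -> 1/2 = 1
((b -> c) -> (c -> a)) -> (a -> b) = 1 -> 1 = 1
c -> c = 1/6 -> 1/6 = 1
(c -> c) -> a = 1 -> 1/2 = 1/2
(((b -> c) -> (c -> a)) -> (a -> b)) <-> ((c -> c) -> a) = 1 <-> 1/2 = 1/2
b -> c = 1/2 -> 1/6 = 1/6
!(b -> c) = !1/6 = 0
a <-> a = 1/2 <-> 1/2 = 1
!(a <-> a) = !1 = 0
!(b -> c) -> !(a <-> a) = 0 -> 0 = 1
!(!(b -> c) -> !(a <-> a)) = !1 = 0
c -> b = 1/6 -> 1/2 = 1
(c -> b) -> b = 1 -> 1/2 = 1/2
!((c -> b) -> b) = !1/2 = 0
!(!(b -> c) -> !(a <-> a)) <-> !((c -> b) -> b) = 0 <-> 0 = 1
((((b -> c) -> (c -> a)) -> (a -> b)) <-> ((c -> c) -> a)) -> (!(!(b -> c) -> !(a <-> a)) <-> !((c -> b) -> b)) = 1/2 -> 1 = 1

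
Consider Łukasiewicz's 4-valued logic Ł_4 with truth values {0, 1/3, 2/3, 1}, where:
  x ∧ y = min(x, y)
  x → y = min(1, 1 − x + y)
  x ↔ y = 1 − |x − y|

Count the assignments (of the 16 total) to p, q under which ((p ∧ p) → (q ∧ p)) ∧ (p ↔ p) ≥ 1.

10

p = 0, q = 0 ↦ 1  ≥
p = 0, q = 1/3 ↦ 1  ≥
p = 0, q = 2/3 ↦ 1  ≥
p = 0, q = 1 ↦ 1  ≥
p = 1/3, q = 0 ↦ 2/3  <
p = 1/3, q = 1/3 ↦ 1  ≥
p = 1/3, q = 2/3 ↦ 1  ≥
p = 1/3, q = 1 ↦ 1  ≥
p = 2/3, q = 0 ↦ 1/3  <
p = 2/3, q = 1/3 ↦ 2/3  <
p = 2/3, q = 2/3 ↦ 1  ≥
p = 2/3, q = 1 ↦ 1  ≥
p = 1, q = 0 ↦ 0  <
p = 1, q = 1/3 ↦ 1/3  <
p = 1, q = 2/3 ↦ 2/3  <
p = 1, q = 1 ↦ 1  ≥
So 10 of the 16 assignments meet the threshold.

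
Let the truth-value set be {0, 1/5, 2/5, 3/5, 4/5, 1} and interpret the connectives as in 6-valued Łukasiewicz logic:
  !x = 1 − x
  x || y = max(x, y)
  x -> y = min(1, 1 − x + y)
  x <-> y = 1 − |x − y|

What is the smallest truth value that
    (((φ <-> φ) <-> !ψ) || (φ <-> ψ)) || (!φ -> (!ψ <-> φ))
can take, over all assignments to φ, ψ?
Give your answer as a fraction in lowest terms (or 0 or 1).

Take φ = 0, ψ = 2/5:
φ <-> φ = 0 <-> 0 = 1
!ψ = !2/5 = 3/5
(φ <-> φ) <-> !ψ = 1 <-> 3/5 = 3/5
φ <-> ψ = 0 <-> 2/5 = 3/5
((φ <-> φ) <-> !ψ) || (φ <-> ψ) = 3/5 || 3/5 = 3/5
!φ = !0 = 1
!ψ = !2/5 = 3/5
!ψ <-> φ = 3/5 <-> 0 = 2/5
!φ -> (!ψ <-> φ) = 1 -> 2/5 = 2/5
(((φ <-> φ) <-> !ψ) || (φ <-> ψ)) || (!φ -> (!ψ <-> φ)) = 3/5 || 2/5 = 3/5
No assignment yields a value below 3/5, so this is the minimum.

3/5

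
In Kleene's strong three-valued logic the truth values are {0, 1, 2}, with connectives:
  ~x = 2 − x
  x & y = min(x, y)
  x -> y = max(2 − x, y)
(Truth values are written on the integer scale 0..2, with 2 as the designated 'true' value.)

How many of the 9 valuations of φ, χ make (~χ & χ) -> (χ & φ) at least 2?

φ = 0, χ = 0 ↦ 2  ≥
φ = 0, χ = 1 ↦ 1  <
φ = 0, χ = 2 ↦ 2  ≥
φ = 1, χ = 0 ↦ 2  ≥
φ = 1, χ = 1 ↦ 1  <
φ = 1, χ = 2 ↦ 2  ≥
φ = 2, χ = 0 ↦ 2  ≥
φ = 2, χ = 1 ↦ 1  <
φ = 2, χ = 2 ↦ 2  ≥
So 6 of the 9 assignments meet the threshold.

6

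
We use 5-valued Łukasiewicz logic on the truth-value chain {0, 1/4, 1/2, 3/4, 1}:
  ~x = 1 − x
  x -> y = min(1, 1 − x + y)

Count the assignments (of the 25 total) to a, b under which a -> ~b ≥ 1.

value 1: 15 assignments (counts)
value 3/4: 4 assignments
value 1/2: 3 assignments
value 1/4: 2 assignments
value 0: 1 assignment
So 15 of the 25 assignments meet the threshold.

15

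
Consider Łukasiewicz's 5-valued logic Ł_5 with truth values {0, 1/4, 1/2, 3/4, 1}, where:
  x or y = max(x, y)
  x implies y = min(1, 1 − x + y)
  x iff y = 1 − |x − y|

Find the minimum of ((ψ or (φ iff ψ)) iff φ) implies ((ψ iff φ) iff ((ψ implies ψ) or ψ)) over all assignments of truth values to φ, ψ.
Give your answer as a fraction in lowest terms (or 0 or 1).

1/2

Take φ = 1/2, ψ = 0:
φ iff ψ = 1/2 iff 0 = 1/2
ψ or (φ iff ψ) = 0 or 1/2 = 1/2
(ψ or (φ iff ψ)) iff φ = 1/2 iff 1/2 = 1
ψ iff φ = 0 iff 1/2 = 1/2
ψ implies ψ = 0 implies 0 = 1
(ψ implies ψ) or ψ = 1 or 0 = 1
(ψ iff φ) iff ((ψ implies ψ) or ψ) = 1/2 iff 1 = 1/2
((ψ or (φ iff ψ)) iff φ) implies ((ψ iff φ) iff ((ψ implies ψ) or ψ)) = 1 implies 1/2 = 1/2
No assignment yields a value below 1/2, so this is the minimum.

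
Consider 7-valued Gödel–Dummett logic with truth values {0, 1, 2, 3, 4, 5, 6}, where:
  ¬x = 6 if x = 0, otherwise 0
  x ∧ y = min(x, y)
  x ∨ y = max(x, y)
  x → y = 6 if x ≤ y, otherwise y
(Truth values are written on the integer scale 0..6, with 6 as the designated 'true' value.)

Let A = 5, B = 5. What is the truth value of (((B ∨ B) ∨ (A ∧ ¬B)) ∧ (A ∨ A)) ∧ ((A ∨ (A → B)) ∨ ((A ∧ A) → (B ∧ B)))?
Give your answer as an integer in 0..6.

B ∨ B = 5 ∨ 5 = 5
¬B = ¬5 = 0
A ∧ ¬B = 5 ∧ 0 = 0
(B ∨ B) ∨ (A ∧ ¬B) = 5 ∨ 0 = 5
A ∨ A = 5 ∨ 5 = 5
((B ∨ B) ∨ (A ∧ ¬B)) ∧ (A ∨ A) = 5 ∧ 5 = 5
A → B = 5 → 5 = 6
A ∨ (A → B) = 5 ∨ 6 = 6
A ∧ A = 5 ∧ 5 = 5
B ∧ B = 5 ∧ 5 = 5
(A ∧ A) → (B ∧ B) = 5 → 5 = 6
(A ∨ (A → B)) ∨ ((A ∧ A) → (B ∧ B)) = 6 ∨ 6 = 6
(((B ∨ B) ∨ (A ∧ ¬B)) ∧ (A ∨ A)) ∧ ((A ∨ (A → B)) ∨ ((A ∧ A) → (B ∧ B))) = 5 ∧ 6 = 5

5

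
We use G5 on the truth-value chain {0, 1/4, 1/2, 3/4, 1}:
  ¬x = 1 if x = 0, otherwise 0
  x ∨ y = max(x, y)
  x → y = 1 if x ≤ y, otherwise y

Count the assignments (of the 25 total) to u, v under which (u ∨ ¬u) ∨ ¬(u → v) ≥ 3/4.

value 1: 13 assignments (counts)
value 3/4: 4 assignments (counts)
value 1/2: 4 assignments
value 1/4: 4 assignments
So 17 of the 25 assignments meet the threshold.

17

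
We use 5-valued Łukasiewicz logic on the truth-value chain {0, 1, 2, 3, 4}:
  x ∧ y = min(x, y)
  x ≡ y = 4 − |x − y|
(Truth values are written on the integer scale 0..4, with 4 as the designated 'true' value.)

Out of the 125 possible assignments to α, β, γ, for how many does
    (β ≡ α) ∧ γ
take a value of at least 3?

value 4: 5 assignments (counts)
value 3: 21 assignments (counts)
value 2: 31 assignments
value 1: 35 assignments
value 0: 33 assignments
So 26 of the 125 assignments meet the threshold.

26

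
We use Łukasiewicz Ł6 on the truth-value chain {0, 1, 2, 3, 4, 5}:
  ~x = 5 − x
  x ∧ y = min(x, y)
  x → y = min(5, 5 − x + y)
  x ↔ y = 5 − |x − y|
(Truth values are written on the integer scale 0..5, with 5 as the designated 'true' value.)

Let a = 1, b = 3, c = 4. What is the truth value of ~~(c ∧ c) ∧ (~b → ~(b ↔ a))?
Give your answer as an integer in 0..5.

c ∧ c = 4 ∧ 4 = 4
~(c ∧ c) = ~4 = 1
~~(c ∧ c) = ~1 = 4
~b = ~3 = 2
b ↔ a = 3 ↔ 1 = 3
~(b ↔ a) = ~3 = 2
~b → ~(b ↔ a) = 2 → 2 = 5
~~(c ∧ c) ∧ (~b → ~(b ↔ a)) = 4 ∧ 5 = 4

4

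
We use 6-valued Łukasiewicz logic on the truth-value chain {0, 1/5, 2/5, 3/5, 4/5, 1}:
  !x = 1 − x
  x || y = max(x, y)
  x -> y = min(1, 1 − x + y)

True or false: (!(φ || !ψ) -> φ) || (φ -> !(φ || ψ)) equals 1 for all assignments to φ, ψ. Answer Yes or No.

No

Counterexample: take φ = 1/5, ψ = 1.
!ψ = !1 = 0
φ || !ψ = 1/5 || 0 = 1/5
!(φ || !ψ) = !1/5 = 4/5
!(φ || !ψ) -> φ = 4/5 -> 1/5 = 2/5
φ || ψ = 1/5 || 1 = 1
!(φ || ψ) = !1 = 0
φ -> !(φ || ψ) = 1/5 -> 0 = 4/5
(!(φ || !ψ) -> φ) || (φ -> !(φ || ψ)) = 2/5 || 4/5 = 4/5
This gives 4/5 ≠ 1.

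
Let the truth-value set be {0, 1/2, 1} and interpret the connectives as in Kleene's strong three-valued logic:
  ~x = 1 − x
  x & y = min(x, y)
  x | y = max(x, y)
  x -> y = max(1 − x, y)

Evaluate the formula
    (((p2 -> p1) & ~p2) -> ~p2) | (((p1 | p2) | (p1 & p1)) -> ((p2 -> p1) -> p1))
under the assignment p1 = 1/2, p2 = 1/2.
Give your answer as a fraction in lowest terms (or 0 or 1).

1/2

p2 -> p1 = 1/2 -> 1/2 = 1/2
~p2 = ~1/2 = 1/2
(p2 -> p1) & ~p2 = 1/2 & 1/2 = 1/2
~p2 = ~1/2 = 1/2
((p2 -> p1) & ~p2) -> ~p2 = 1/2 -> 1/2 = 1/2
p1 | p2 = 1/2 | 1/2 = 1/2
p1 & p1 = 1/2 & 1/2 = 1/2
(p1 | p2) | (p1 & p1) = 1/2 | 1/2 = 1/2
p2 -> p1 = 1/2 -> 1/2 = 1/2
(p2 -> p1) -> p1 = 1/2 -> 1/2 = 1/2
((p1 | p2) | (p1 & p1)) -> ((p2 -> p1) -> p1) = 1/2 -> 1/2 = 1/2
(((p2 -> p1) & ~p2) -> ~p2) | (((p1 | p2) | (p1 & p1)) -> ((p2 -> p1) -> p1)) = 1/2 | 1/2 = 1/2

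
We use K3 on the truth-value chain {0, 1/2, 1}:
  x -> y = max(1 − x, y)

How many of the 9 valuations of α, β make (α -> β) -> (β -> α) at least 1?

5

α = 0, β = 0 ↦ 1  ≥
α = 0, β = 1/2 ↦ 1/2  <
α = 0, β = 1 ↦ 0  <
α = 1/2, β = 0 ↦ 1  ≥
α = 1/2, β = 1/2 ↦ 1/2  <
α = 1/2, β = 1 ↦ 1/2  <
α = 1, β = 0 ↦ 1  ≥
α = 1, β = 1/2 ↦ 1  ≥
α = 1, β = 1 ↦ 1  ≥
So 5 of the 9 assignments meet the threshold.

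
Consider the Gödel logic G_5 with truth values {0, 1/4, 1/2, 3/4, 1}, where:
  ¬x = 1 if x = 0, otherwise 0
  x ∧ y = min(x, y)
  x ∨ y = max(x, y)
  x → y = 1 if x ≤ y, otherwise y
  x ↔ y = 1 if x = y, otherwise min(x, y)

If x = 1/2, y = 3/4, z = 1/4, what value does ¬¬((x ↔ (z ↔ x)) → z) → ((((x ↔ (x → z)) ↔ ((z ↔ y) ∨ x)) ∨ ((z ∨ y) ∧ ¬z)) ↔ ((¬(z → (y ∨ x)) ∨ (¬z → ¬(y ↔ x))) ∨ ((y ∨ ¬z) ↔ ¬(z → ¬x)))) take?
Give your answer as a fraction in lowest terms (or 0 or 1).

1/4

z ↔ x = 1/4 ↔ 1/2 = 1/4
x ↔ (z ↔ x) = 1/2 ↔ 1/4 = 1/4
(x ↔ (z ↔ x)) → z = 1/4 → 1/4 = 1
¬((x ↔ (z ↔ x)) → z) = ¬1 = 0
¬¬((x ↔ (z ↔ x)) → z) = ¬0 = 1
x → z = 1/2 → 1/4 = 1/4
x ↔ (x → z) = 1/2 ↔ 1/4 = 1/4
z ↔ y = 1/4 ↔ 3/4 = 1/4
(z ↔ y) ∨ x = 1/4 ∨ 1/2 = 1/2
(x ↔ (x → z)) ↔ ((z ↔ y) ∨ x) = 1/4 ↔ 1/2 = 1/4
z ∨ y = 1/4 ∨ 3/4 = 3/4
¬z = ¬1/4 = 0
(z ∨ y) ∧ ¬z = 3/4 ∧ 0 = 0
((x ↔ (x → z)) ↔ ((z ↔ y) ∨ x)) ∨ ((z ∨ y) ∧ ¬z) = 1/4 ∨ 0 = 1/4
y ∨ x = 3/4 ∨ 1/2 = 3/4
z → (y ∨ x) = 1/4 → 3/4 = 1
¬(z → (y ∨ x)) = ¬1 = 0
¬z = ¬1/4 = 0
y ↔ x = 3/4 ↔ 1/2 = 1/2
¬(y ↔ x) = ¬1/2 = 0
¬z → ¬(y ↔ x) = 0 → 0 = 1
¬(z → (y ∨ x)) ∨ (¬z → ¬(y ↔ x)) = 0 ∨ 1 = 1
¬z = ¬1/4 = 0
y ∨ ¬z = 3/4 ∨ 0 = 3/4
¬x = ¬1/2 = 0
z → ¬x = 1/4 → 0 = 0
¬(z → ¬x) = ¬0 = 1
(y ∨ ¬z) ↔ ¬(z → ¬x) = 3/4 ↔ 1 = 3/4
(¬(z → (y ∨ x)) ∨ (¬z → ¬(y ↔ x))) ∨ ((y ∨ ¬z) ↔ ¬(z → ¬x)) = 1 ∨ 3/4 = 1
(((x ↔ (x → z)) ↔ ((z ↔ y) ∨ x)) ∨ ((z ∨ y) ∧ ¬z)) ↔ ((¬(z → (y ∨ x)) ∨ (¬z → ¬(y ↔ x))) ∨ ((y ∨ ¬z) ↔ ¬(z → ¬x))) = 1/4 ↔ 1 = 1/4
¬¬((x ↔ (z ↔ x)) → z) → ((((x ↔ (x → z)) ↔ ((z ↔ y) ∨ x)) ∨ ((z ∨ y) ∧ ¬z)) ↔ ((¬(z → (y ∨ x)) ∨ (¬z → ¬(y ↔ x))) ∨ ((y ∨ ¬z) ↔ ¬(z → ¬x)))) = 1 → 1/4 = 1/4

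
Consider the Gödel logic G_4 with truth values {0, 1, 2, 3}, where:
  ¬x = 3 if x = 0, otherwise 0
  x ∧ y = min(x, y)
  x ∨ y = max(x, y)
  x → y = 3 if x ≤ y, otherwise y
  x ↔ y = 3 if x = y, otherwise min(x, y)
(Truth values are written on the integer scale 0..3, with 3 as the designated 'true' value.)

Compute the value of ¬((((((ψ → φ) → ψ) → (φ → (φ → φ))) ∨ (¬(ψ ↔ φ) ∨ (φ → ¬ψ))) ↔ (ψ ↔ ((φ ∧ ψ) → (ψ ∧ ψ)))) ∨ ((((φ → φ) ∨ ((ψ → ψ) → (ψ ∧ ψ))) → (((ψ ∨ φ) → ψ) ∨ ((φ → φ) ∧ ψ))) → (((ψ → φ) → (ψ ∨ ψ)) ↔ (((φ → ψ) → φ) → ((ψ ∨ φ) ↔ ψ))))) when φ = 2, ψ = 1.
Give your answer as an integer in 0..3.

0

ψ → φ = 1 → 2 = 3
(ψ → φ) → ψ = 3 → 1 = 1
φ → φ = 2 → 2 = 3
φ → (φ → φ) = 2 → 3 = 3
((ψ → φ) → ψ) → (φ → (φ → φ)) = 1 → 3 = 3
ψ ↔ φ = 1 ↔ 2 = 1
¬(ψ ↔ φ) = ¬1 = 0
¬ψ = ¬1 = 0
φ → ¬ψ = 2 → 0 = 0
¬(ψ ↔ φ) ∨ (φ → ¬ψ) = 0 ∨ 0 = 0
(((ψ → φ) → ψ) → (φ → (φ → φ))) ∨ (¬(ψ ↔ φ) ∨ (φ → ¬ψ)) = 3 ∨ 0 = 3
φ ∧ ψ = 2 ∧ 1 = 1
ψ ∧ ψ = 1 ∧ 1 = 1
(φ ∧ ψ) → (ψ ∧ ψ) = 1 → 1 = 3
ψ ↔ ((φ ∧ ψ) → (ψ ∧ ψ)) = 1 ↔ 3 = 1
((((ψ → φ) → ψ) → (φ → (φ → φ))) ∨ (¬(ψ ↔ φ) ∨ (φ → ¬ψ))) ↔ (ψ ↔ ((φ ∧ ψ) → (ψ ∧ ψ))) = 3 ↔ 1 = 1
φ → φ = 2 → 2 = 3
ψ → ψ = 1 → 1 = 3
ψ ∧ ψ = 1 ∧ 1 = 1
(ψ → ψ) → (ψ ∧ ψ) = 3 → 1 = 1
(φ → φ) ∨ ((ψ → ψ) → (ψ ∧ ψ)) = 3 ∨ 1 = 3
ψ ∨ φ = 1 ∨ 2 = 2
(ψ ∨ φ) → ψ = 2 → 1 = 1
φ → φ = 2 → 2 = 3
(φ → φ) ∧ ψ = 3 ∧ 1 = 1
((ψ ∨ φ) → ψ) ∨ ((φ → φ) ∧ ψ) = 1 ∨ 1 = 1
((φ → φ) ∨ ((ψ → ψ) → (ψ ∧ ψ))) → (((ψ ∨ φ) → ψ) ∨ ((φ → φ) ∧ ψ)) = 3 → 1 = 1
ψ → φ = 1 → 2 = 3
ψ ∨ ψ = 1 ∨ 1 = 1
(ψ → φ) → (ψ ∨ ψ) = 3 → 1 = 1
φ → ψ = 2 → 1 = 1
(φ → ψ) → φ = 1 → 2 = 3
ψ ∨ φ = 1 ∨ 2 = 2
(ψ ∨ φ) ↔ ψ = 2 ↔ 1 = 1
((φ → ψ) → φ) → ((ψ ∨ φ) ↔ ψ) = 3 → 1 = 1
((ψ → φ) → (ψ ∨ ψ)) ↔ (((φ → ψ) → φ) → ((ψ ∨ φ) ↔ ψ)) = 1 ↔ 1 = 3
(((φ → φ) ∨ ((ψ → ψ) → (ψ ∧ ψ))) → (((ψ ∨ φ) → ψ) ∨ ((φ → φ) ∧ ψ))) → (((ψ → φ) → (ψ ∨ ψ)) ↔ (((φ → ψ) → φ) → ((ψ ∨ φ) ↔ ψ))) = 1 → 3 = 3
(((((ψ → φ) → ψ) → (φ → (φ → φ))) ∨ (¬(ψ ↔ φ) ∨ (φ → ¬ψ))) ↔ (ψ ↔ ((φ ∧ ψ) → (ψ ∧ ψ)))) ∨ ((((φ → φ) ∨ ((ψ → ψ) → (ψ ∧ ψ))) → (((ψ ∨ φ) → ψ) ∨ ((φ → φ) ∧ ψ))) → (((ψ → φ) → (ψ ∨ ψ)) ↔ (((φ → ψ) → φ) → ((ψ ∨ φ) ↔ ψ)))) = 1 ∨ 3 = 3
¬((((((ψ → φ) → ψ) → (φ → (φ → φ))) ∨ (¬(ψ ↔ φ) ∨ (φ → ¬ψ))) ↔ (ψ ↔ ((φ ∧ ψ) → (ψ ∧ ψ)))) ∨ ((((φ → φ) ∨ ((ψ → ψ) → (ψ ∧ ψ))) → (((ψ ∨ φ) → ψ) ∨ ((φ → φ) ∧ ψ))) → (((ψ → φ) → (ψ ∨ ψ)) ↔ (((φ → ψ) → φ) → ((ψ ∨ φ) ↔ ψ))))) = ¬3 = 0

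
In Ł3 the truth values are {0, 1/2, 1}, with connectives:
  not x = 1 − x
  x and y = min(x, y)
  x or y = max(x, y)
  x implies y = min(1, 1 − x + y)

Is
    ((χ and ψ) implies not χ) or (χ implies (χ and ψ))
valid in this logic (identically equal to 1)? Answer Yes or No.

Counterexample: take ψ = 1/2, χ = 1.
χ and ψ = 1 and 1/2 = 1/2
not χ = not 1 = 0
(χ and ψ) implies not χ = 1/2 implies 0 = 1/2
χ and ψ = 1 and 1/2 = 1/2
χ implies (χ and ψ) = 1 implies 1/2 = 1/2
((χ and ψ) implies not χ) or (χ implies (χ and ψ)) = 1/2 or 1/2 = 1/2
This gives 1/2 ≠ 1.

No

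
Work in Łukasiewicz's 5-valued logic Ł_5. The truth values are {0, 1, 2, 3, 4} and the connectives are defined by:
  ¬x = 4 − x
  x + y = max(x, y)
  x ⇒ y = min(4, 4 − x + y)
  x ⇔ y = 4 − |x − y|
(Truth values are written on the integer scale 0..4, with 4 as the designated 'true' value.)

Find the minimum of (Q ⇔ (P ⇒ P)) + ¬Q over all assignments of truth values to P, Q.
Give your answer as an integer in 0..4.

Take P = 0, Q = 2:
P ⇒ P = 0 ⇒ 0 = 4
Q ⇔ (P ⇒ P) = 2 ⇔ 4 = 2
¬Q = ¬2 = 2
(Q ⇔ (P ⇒ P)) + ¬Q = 2 + 2 = 2
No assignment yields a value below 2, so this is the minimum.

2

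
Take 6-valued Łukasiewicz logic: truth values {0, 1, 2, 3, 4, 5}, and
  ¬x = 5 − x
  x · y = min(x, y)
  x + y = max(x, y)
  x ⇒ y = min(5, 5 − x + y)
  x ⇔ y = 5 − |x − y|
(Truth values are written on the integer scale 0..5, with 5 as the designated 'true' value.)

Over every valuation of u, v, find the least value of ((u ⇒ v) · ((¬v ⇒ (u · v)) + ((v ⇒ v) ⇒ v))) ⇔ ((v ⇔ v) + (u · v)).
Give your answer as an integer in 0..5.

Take u = 0, v = 0:
u ⇒ v = 0 ⇒ 0 = 5
¬v = ¬0 = 5
u · v = 0 · 0 = 0
¬v ⇒ (u · v) = 5 ⇒ 0 = 0
v ⇒ v = 0 ⇒ 0 = 5
(v ⇒ v) ⇒ v = 5 ⇒ 0 = 0
(¬v ⇒ (u · v)) + ((v ⇒ v) ⇒ v) = 0 + 0 = 0
(u ⇒ v) · ((¬v ⇒ (u · v)) + ((v ⇒ v) ⇒ v)) = 5 · 0 = 0
v ⇔ v = 0 ⇔ 0 = 5
u · v = 0 · 0 = 0
(v ⇔ v) + (u · v) = 5 + 0 = 5
((u ⇒ v) · ((¬v ⇒ (u · v)) + ((v ⇒ v) ⇒ v))) ⇔ ((v ⇔ v) + (u · v)) = 0 ⇔ 5 = 0
No assignment yields a value below 0, so this is the minimum.

0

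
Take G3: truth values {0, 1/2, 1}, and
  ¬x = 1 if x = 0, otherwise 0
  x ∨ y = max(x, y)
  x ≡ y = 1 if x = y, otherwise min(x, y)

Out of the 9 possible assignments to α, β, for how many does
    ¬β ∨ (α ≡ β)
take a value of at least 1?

α = 0, β = 0 ↦ 1  ≥
α = 0, β = 1/2 ↦ 0  <
α = 0, β = 1 ↦ 0  <
α = 1/2, β = 0 ↦ 1  ≥
α = 1/2, β = 1/2 ↦ 1  ≥
α = 1/2, β = 1 ↦ 1/2  <
α = 1, β = 0 ↦ 1  ≥
α = 1, β = 1/2 ↦ 1/2  <
α = 1, β = 1 ↦ 1  ≥
So 5 of the 9 assignments meet the threshold.

5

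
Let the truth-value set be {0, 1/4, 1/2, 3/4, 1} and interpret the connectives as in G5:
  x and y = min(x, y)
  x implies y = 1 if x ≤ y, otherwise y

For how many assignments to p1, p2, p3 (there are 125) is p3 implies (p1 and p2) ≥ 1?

55

value 1: 55 assignments (counts)
value 3/4: 3 assignments
value 1/2: 10 assignments
value 1/4: 21 assignments
value 0: 36 assignments
So 55 of the 125 assignments meet the threshold.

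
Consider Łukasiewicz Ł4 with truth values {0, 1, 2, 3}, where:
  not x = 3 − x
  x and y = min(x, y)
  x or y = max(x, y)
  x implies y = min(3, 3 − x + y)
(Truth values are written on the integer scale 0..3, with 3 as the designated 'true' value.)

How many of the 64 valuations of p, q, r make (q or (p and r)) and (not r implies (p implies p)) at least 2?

value 3: 19 assignments (counts)
value 2: 21 assignments (counts)
value 1: 17 assignments
value 0: 7 assignments
So 40 of the 64 assignments meet the threshold.

40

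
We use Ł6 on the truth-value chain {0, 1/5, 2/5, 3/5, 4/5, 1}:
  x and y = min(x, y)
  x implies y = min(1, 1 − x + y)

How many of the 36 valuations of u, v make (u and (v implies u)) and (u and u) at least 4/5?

value 1: 6 assignments (counts)
value 4/5: 6 assignments (counts)
value 3/5: 6 assignments
value 2/5: 6 assignments
value 1/5: 6 assignments
value 0: 6 assignments
So 12 of the 36 assignments meet the threshold.

12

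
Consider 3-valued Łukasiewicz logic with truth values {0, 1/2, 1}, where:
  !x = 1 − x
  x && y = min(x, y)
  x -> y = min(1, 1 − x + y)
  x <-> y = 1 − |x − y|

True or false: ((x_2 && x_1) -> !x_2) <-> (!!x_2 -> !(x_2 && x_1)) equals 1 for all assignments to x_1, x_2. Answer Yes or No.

Yes

x_1 = 0, x_2 = 0 ↦ 1
x_1 = 0, x_2 = 1/2 ↦ 1
x_1 = 0, x_2 = 1 ↦ 1
x_1 = 1/2, x_2 = 0 ↦ 1
x_1 = 1/2, x_2 = 1/2 ↦ 1
x_1 = 1/2, x_2 = 1 ↦ 1
x_1 = 1, x_2 = 0 ↦ 1
x_1 = 1, x_2 = 1/2 ↦ 1
x_1 = 1, x_2 = 1 ↦ 1
Every assignment gives a value ≥ 1.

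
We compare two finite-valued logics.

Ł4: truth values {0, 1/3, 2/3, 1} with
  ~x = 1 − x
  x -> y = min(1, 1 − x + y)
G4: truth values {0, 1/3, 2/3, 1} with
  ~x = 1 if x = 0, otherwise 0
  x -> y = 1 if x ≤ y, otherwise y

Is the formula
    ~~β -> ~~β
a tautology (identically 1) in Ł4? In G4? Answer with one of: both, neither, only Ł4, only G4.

In Ł4: every assignment gives 1 — tautology.
In G4: every assignment gives 1 — tautology.

both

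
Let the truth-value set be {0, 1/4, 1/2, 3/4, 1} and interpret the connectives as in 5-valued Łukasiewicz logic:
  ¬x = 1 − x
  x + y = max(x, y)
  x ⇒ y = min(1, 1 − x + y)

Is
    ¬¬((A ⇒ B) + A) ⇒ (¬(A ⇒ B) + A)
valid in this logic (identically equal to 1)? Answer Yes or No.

No

Counterexample: take A = 0, B = 0.
A ⇒ B = 0 ⇒ 0 = 1
(A ⇒ B) + A = 1 + 0 = 1
¬((A ⇒ B) + A) = ¬1 = 0
¬¬((A ⇒ B) + A) = ¬0 = 1
A ⇒ B = 0 ⇒ 0 = 1
¬(A ⇒ B) = ¬1 = 0
¬(A ⇒ B) + A = 0 + 0 = 0
¬¬((A ⇒ B) + A) ⇒ (¬(A ⇒ B) + A) = 1 ⇒ 0 = 0
This gives 0 ≠ 1.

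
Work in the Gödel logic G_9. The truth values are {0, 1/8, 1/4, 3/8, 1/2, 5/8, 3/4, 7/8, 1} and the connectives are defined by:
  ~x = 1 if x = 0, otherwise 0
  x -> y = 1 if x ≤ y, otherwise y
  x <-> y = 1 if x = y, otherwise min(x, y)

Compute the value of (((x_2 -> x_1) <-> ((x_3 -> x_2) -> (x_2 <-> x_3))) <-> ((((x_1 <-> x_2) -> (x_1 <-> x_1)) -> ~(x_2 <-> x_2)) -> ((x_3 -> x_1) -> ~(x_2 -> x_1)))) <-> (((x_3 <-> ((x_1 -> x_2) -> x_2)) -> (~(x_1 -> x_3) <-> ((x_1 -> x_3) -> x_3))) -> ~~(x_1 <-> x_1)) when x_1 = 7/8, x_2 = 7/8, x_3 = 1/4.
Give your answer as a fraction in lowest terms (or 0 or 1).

x_2 -> x_1 = 7/8 -> 7/8 = 1
x_3 -> x_2 = 1/4 -> 7/8 = 1
x_2 <-> x_3 = 7/8 <-> 1/4 = 1/4
(x_3 -> x_2) -> (x_2 <-> x_3) = 1 -> 1/4 = 1/4
(x_2 -> x_1) <-> ((x_3 -> x_2) -> (x_2 <-> x_3)) = 1 <-> 1/4 = 1/4
x_1 <-> x_2 = 7/8 <-> 7/8 = 1
x_1 <-> x_1 = 7/8 <-> 7/8 = 1
(x_1 <-> x_2) -> (x_1 <-> x_1) = 1 -> 1 = 1
x_2 <-> x_2 = 7/8 <-> 7/8 = 1
~(x_2 <-> x_2) = ~1 = 0
((x_1 <-> x_2) -> (x_1 <-> x_1)) -> ~(x_2 <-> x_2) = 1 -> 0 = 0
x_3 -> x_1 = 1/4 -> 7/8 = 1
x_2 -> x_1 = 7/8 -> 7/8 = 1
~(x_2 -> x_1) = ~1 = 0
(x_3 -> x_1) -> ~(x_2 -> x_1) = 1 -> 0 = 0
(((x_1 <-> x_2) -> (x_1 <-> x_1)) -> ~(x_2 <-> x_2)) -> ((x_3 -> x_1) -> ~(x_2 -> x_1)) = 0 -> 0 = 1
((x_2 -> x_1) <-> ((x_3 -> x_2) -> (x_2 <-> x_3))) <-> ((((x_1 <-> x_2) -> (x_1 <-> x_1)) -> ~(x_2 <-> x_2)) -> ((x_3 -> x_1) -> ~(x_2 -> x_1))) = 1/4 <-> 1 = 1/4
x_1 -> x_2 = 7/8 -> 7/8 = 1
(x_1 -> x_2) -> x_2 = 1 -> 7/8 = 7/8
x_3 <-> ((x_1 -> x_2) -> x_2) = 1/4 <-> 7/8 = 1/4
x_1 -> x_3 = 7/8 -> 1/4 = 1/4
~(x_1 -> x_3) = ~1/4 = 0
x_1 -> x_3 = 7/8 -> 1/4 = 1/4
(x_1 -> x_3) -> x_3 = 1/4 -> 1/4 = 1
~(x_1 -> x_3) <-> ((x_1 -> x_3) -> x_3) = 0 <-> 1 = 0
(x_3 <-> ((x_1 -> x_2) -> x_2)) -> (~(x_1 -> x_3) <-> ((x_1 -> x_3) -> x_3)) = 1/4 -> 0 = 0
x_1 <-> x_1 = 7/8 <-> 7/8 = 1
~(x_1 <-> x_1) = ~1 = 0
~~(x_1 <-> x_1) = ~0 = 1
((x_3 <-> ((x_1 -> x_2) -> x_2)) -> (~(x_1 -> x_3) <-> ((x_1 -> x_3) -> x_3))) -> ~~(x_1 <-> x_1) = 0 -> 1 = 1
(((x_2 -> x_1) <-> ((x_3 -> x_2) -> (x_2 <-> x_3))) <-> ((((x_1 <-> x_2) -> (x_1 <-> x_1)) -> ~(x_2 <-> x_2)) -> ((x_3 -> x_1) -> ~(x_2 -> x_1)))) <-> (((x_3 <-> ((x_1 -> x_2) -> x_2)) -> (~(x_1 -> x_3) <-> ((x_1 -> x_3) -> x_3))) -> ~~(x_1 <-> x_1)) = 1/4 <-> 1 = 1/4

1/4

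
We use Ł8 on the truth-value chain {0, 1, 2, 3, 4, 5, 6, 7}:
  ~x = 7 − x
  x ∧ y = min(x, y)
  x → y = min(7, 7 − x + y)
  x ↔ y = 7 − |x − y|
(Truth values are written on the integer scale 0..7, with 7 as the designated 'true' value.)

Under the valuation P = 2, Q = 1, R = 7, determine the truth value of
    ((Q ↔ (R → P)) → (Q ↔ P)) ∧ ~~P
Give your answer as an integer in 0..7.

R → P = 7 → 2 = 2
Q ↔ (R → P) = 1 ↔ 2 = 6
Q ↔ P = 1 ↔ 2 = 6
(Q ↔ (R → P)) → (Q ↔ P) = 6 → 6 = 7
~P = ~2 = 5
~~P = ~5 = 2
((Q ↔ (R → P)) → (Q ↔ P)) ∧ ~~P = 7 ∧ 2 = 2

2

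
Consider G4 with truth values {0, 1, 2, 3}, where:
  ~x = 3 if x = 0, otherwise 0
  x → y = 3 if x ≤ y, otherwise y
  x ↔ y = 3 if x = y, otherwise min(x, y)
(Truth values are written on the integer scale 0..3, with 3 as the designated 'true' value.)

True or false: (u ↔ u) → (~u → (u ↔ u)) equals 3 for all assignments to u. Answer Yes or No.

Yes

u = 0 ↦ 3
u = 1 ↦ 3
u = 2 ↦ 3
u = 3 ↦ 3
Every assignment gives a value ≥ 3.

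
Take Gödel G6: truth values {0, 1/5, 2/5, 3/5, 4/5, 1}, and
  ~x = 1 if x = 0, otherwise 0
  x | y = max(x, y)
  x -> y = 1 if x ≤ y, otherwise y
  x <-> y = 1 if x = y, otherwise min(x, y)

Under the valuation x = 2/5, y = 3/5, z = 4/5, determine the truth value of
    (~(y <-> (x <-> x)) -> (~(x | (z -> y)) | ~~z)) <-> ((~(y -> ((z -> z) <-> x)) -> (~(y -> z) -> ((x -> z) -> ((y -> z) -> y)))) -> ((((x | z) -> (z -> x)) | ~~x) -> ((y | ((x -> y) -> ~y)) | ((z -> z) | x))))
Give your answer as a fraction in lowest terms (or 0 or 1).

x <-> x = 2/5 <-> 2/5 = 1
y <-> (x <-> x) = 3/5 <-> 1 = 3/5
~(y <-> (x <-> x)) = ~3/5 = 0
z -> y = 4/5 -> 3/5 = 3/5
x | (z -> y) = 2/5 | 3/5 = 3/5
~(x | (z -> y)) = ~3/5 = 0
~z = ~4/5 = 0
~~z = ~0 = 1
~(x | (z -> y)) | ~~z = 0 | 1 = 1
~(y <-> (x <-> x)) -> (~(x | (z -> y)) | ~~z) = 0 -> 1 = 1
z -> z = 4/5 -> 4/5 = 1
(z -> z) <-> x = 1 <-> 2/5 = 2/5
y -> ((z -> z) <-> x) = 3/5 -> 2/5 = 2/5
~(y -> ((z -> z) <-> x)) = ~2/5 = 0
y -> z = 3/5 -> 4/5 = 1
~(y -> z) = ~1 = 0
x -> z = 2/5 -> 4/5 = 1
y -> z = 3/5 -> 4/5 = 1
(y -> z) -> y = 1 -> 3/5 = 3/5
(x -> z) -> ((y -> z) -> y) = 1 -> 3/5 = 3/5
~(y -> z) -> ((x -> z) -> ((y -> z) -> y)) = 0 -> 3/5 = 1
~(y -> ((z -> z) <-> x)) -> (~(y -> z) -> ((x -> z) -> ((y -> z) -> y))) = 0 -> 1 = 1
x | z = 2/5 | 4/5 = 4/5
z -> x = 4/5 -> 2/5 = 2/5
(x | z) -> (z -> x) = 4/5 -> 2/5 = 2/5
~x = ~2/5 = 0
~~x = ~0 = 1
((x | z) -> (z -> x)) | ~~x = 2/5 | 1 = 1
x -> y = 2/5 -> 3/5 = 1
~y = ~3/5 = 0
(x -> y) -> ~y = 1 -> 0 = 0
y | ((x -> y) -> ~y) = 3/5 | 0 = 3/5
z -> z = 4/5 -> 4/5 = 1
(z -> z) | x = 1 | 2/5 = 1
(y | ((x -> y) -> ~y)) | ((z -> z) | x) = 3/5 | 1 = 1
(((x | z) -> (z -> x)) | ~~x) -> ((y | ((x -> y) -> ~y)) | ((z -> z) | x)) = 1 -> 1 = 1
(~(y -> ((z -> z) <-> x)) -> (~(y -> z) -> ((x -> z) -> ((y -> z) -> y)))) -> ((((x | z) -> (z -> x)) | ~~x) -> ((y | ((x -> y) -> ~y)) | ((z -> z) | x))) = 1 -> 1 = 1
(~(y <-> (x <-> x)) -> (~(x | (z -> y)) | ~~z)) <-> ((~(y -> ((z -> z) <-> x)) -> (~(y -> z) -> ((x -> z) -> ((y -> z) -> y)))) -> ((((x | z) -> (z -> x)) | ~~x) -> ((y | ((x -> y) -> ~y)) | ((z -> z) | x)))) = 1 <-> 1 = 1

1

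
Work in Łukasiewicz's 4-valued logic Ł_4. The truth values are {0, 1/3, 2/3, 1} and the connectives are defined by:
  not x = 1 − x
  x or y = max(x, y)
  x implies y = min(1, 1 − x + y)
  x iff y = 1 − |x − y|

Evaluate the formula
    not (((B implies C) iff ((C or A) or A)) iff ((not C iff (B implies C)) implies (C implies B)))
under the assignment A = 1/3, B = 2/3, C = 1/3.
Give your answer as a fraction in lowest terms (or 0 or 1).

1/3

B implies C = 2/3 implies 1/3 = 2/3
C or A = 1/3 or 1/3 = 1/3
(C or A) or A = 1/3 or 1/3 = 1/3
(B implies C) iff ((C or A) or A) = 2/3 iff 1/3 = 2/3
not C = not 1/3 = 2/3
B implies C = 2/3 implies 1/3 = 2/3
not C iff (B implies C) = 2/3 iff 2/3 = 1
C implies B = 1/3 implies 2/3 = 1
(not C iff (B implies C)) implies (C implies B) = 1 implies 1 = 1
((B implies C) iff ((C or A) or A)) iff ((not C iff (B implies C)) implies (C implies B)) = 2/3 iff 1 = 2/3
not (((B implies C) iff ((C or A) or A)) iff ((not C iff (B implies C)) implies (C implies B))) = not 2/3 = 1/3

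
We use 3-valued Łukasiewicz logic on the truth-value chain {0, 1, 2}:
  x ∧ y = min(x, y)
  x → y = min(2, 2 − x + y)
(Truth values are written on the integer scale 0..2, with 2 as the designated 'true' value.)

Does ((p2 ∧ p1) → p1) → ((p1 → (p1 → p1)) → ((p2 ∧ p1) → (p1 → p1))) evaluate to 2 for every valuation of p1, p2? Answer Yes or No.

Yes

p1 = 0, p2 = 0 ↦ 2
p1 = 0, p2 = 1 ↦ 2
p1 = 0, p2 = 2 ↦ 2
p1 = 1, p2 = 0 ↦ 2
p1 = 1, p2 = 1 ↦ 2
p1 = 1, p2 = 2 ↦ 2
p1 = 2, p2 = 0 ↦ 2
p1 = 2, p2 = 1 ↦ 2
p1 = 2, p2 = 2 ↦ 2
Every assignment gives a value ≥ 2.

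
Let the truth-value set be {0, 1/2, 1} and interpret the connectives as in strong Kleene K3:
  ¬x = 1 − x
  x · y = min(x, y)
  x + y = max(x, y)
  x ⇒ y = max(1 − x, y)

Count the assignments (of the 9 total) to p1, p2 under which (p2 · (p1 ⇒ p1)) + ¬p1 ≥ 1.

p1 = 0, p2 = 0 ↦ 1  ≥
p1 = 0, p2 = 1/2 ↦ 1  ≥
p1 = 0, p2 = 1 ↦ 1  ≥
p1 = 1/2, p2 = 0 ↦ 1/2  <
p1 = 1/2, p2 = 1/2 ↦ 1/2  <
p1 = 1/2, p2 = 1 ↦ 1/2  <
p1 = 1, p2 = 0 ↦ 0  <
p1 = 1, p2 = 1/2 ↦ 1/2  <
p1 = 1, p2 = 1 ↦ 1  ≥
So 4 of the 9 assignments meet the threshold.

4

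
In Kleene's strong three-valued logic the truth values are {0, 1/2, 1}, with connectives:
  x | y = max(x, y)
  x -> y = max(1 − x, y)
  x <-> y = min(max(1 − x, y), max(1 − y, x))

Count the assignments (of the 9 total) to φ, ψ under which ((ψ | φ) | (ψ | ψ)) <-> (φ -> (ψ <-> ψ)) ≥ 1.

φ = 0, ψ = 0 ↦ 0  <
φ = 0, ψ = 1/2 ↦ 1/2  <
φ = 0, ψ = 1 ↦ 1  ≥
φ = 1/2, ψ = 0 ↦ 1/2  <
φ = 1/2, ψ = 1/2 ↦ 1/2  <
φ = 1/2, ψ = 1 ↦ 1  ≥
φ = 1, ψ = 0 ↦ 1  ≥
φ = 1, ψ = 1/2 ↦ 1/2  <
φ = 1, ψ = 1 ↦ 1  ≥
So 4 of the 9 assignments meet the threshold.

4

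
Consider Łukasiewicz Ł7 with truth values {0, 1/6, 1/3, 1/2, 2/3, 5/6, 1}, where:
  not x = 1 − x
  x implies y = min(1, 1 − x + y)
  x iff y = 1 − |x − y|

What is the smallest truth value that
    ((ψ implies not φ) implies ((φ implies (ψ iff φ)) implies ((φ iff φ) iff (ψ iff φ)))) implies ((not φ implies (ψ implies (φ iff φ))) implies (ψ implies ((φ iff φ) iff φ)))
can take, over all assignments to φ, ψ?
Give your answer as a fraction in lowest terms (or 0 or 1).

Take φ = 1/2, ψ = 1:
not φ = not 1/2 = 1/2
ψ implies not φ = 1 implies 1/2 = 1/2
ψ iff φ = 1 iff 1/2 = 1/2
φ implies (ψ iff φ) = 1/2 implies 1/2 = 1
φ iff φ = 1/2 iff 1/2 = 1
ψ iff φ = 1 iff 1/2 = 1/2
(φ iff φ) iff (ψ iff φ) = 1 iff 1/2 = 1/2
(φ implies (ψ iff φ)) implies ((φ iff φ) iff (ψ iff φ)) = 1 implies 1/2 = 1/2
(ψ implies not φ) implies ((φ implies (ψ iff φ)) implies ((φ iff φ) iff (ψ iff φ))) = 1/2 implies 1/2 = 1
not φ = not 1/2 = 1/2
φ iff φ = 1/2 iff 1/2 = 1
ψ implies (φ iff φ) = 1 implies 1 = 1
not φ implies (ψ implies (φ iff φ)) = 1/2 implies 1 = 1
φ iff φ = 1/2 iff 1/2 = 1
(φ iff φ) iff φ = 1 iff 1/2 = 1/2
ψ implies ((φ iff φ) iff φ) = 1 implies 1/2 = 1/2
(not φ implies (ψ implies (φ iff φ))) implies (ψ implies ((φ iff φ) iff φ)) = 1 implies 1/2 = 1/2
((ψ implies not φ) implies ((φ implies (ψ iff φ)) implies ((φ iff φ) iff (ψ iff φ)))) implies ((not φ implies (ψ implies (φ iff φ))) implies (ψ implies ((φ iff φ) iff φ))) = 1 implies 1/2 = 1/2
No assignment yields a value below 1/2, so this is the minimum.

1/2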